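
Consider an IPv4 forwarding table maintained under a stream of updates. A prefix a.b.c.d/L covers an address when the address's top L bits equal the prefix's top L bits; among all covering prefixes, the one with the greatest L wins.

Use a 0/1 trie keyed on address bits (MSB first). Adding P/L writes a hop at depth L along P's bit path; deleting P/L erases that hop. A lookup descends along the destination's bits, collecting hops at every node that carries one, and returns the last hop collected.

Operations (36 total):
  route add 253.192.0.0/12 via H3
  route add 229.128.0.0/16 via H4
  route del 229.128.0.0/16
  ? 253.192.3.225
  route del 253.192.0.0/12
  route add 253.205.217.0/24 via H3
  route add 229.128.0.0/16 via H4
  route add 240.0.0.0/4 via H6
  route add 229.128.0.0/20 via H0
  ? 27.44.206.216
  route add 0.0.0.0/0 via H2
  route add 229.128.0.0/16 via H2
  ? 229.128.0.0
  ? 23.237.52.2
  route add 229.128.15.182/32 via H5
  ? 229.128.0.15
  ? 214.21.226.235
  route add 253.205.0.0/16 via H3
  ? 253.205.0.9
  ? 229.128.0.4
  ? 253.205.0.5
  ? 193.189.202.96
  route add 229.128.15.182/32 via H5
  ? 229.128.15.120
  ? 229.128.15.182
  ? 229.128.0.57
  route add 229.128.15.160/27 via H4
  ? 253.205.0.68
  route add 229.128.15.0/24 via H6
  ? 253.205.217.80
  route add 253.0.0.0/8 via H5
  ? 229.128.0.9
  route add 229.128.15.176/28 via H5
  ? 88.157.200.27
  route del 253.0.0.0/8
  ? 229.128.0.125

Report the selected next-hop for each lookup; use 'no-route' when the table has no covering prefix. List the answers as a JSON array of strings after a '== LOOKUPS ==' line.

Process each operation:
  + 253.192.0.0/12 (H3) depth=12
  + 229.128.0.0/16 (H4) depth=16
  - 229.128.0.0/16 clear@16
  Q 253.192.3.225: descend 111111011100 ; hops seen [H3] ; pick H3
  - 253.192.0.0/12 clear@12
  + 253.205.217.0/24 (H3) depth=24
  + 229.128.0.0/16 (H4) depth=16
  + 240.0.0.0/4 (H6) depth=4
  + 229.128.0.0/20 (H0) depth=20
  Q 27.44.206.216: descend ε ; hops seen [∅] ; pick no-route
  + 0.0.0.0/0 (H2) depth=0
  + 229.128.0.0/16 (H2) depth=16
  Q 229.128.0.0: descend 11100101100000000000 ; hops seen [H2,H2,H0] ; pick H0
  Q 23.237.52.2: descend ε ; hops seen [H2] ; pick H2
  + 229.128.15.182/32 (H5) depth=32
  Q 229.128.0.15: descend 11100101100000000000 ; hops seen [H2,H2,H0] ; pick H0
  Q 214.21.226.235: descend 11 ; hops seen [H2] ; pick H2
  + 253.205.0.0/16 (H3) depth=16
  Q 253.205.0.9: descend 1111110111001101 ; hops seen [H2,H6,H3] ; pick H3
  Q 229.128.0.4: descend 11100101100000000000 ; hops seen [H2,H2,H0] ; pick H0
  Q 253.205.0.5: descend 1111110111001101 ; hops seen [H2,H6,H3] ; pick H3
  Q 193.189.202.96: descend 11 ; hops seen [H2] ; pick H2
  + 229.128.15.182/32 (H5) depth=32
  Q 229.128.15.120: descend 111001011000000000001111 ; hops seen [H2,H2,H0] ; pick H0
  Q 229.128.15.182: descend 11100101100000000000111110110110 ; hops seen [H2,H2,H0,H5] ; pick H5
  Q 229.128.0.57: descend 11100101100000000000 ; hops seen [H2,H2,H0] ; pick H0
  + 229.128.15.160/27 (H4) depth=27
  Q 253.205.0.68: descend 1111110111001101 ; hops seen [H2,H6,H3] ; pick H3
  + 229.128.15.0/24 (H6) depth=24
  Q 253.205.217.80: descend 111111011100110111011001 ; hops seen [H2,H6,H3,H3] ; pick H3
  + 253.0.0.0/8 (H5) depth=8
  Q 229.128.0.9: descend 11100101100000000000 ; hops seen [H2,H2,H0] ; pick H0
  + 229.128.15.176/28 (H5) depth=28
  Q 88.157.200.27: descend ε ; hops seen [H2] ; pick H2
  - 253.0.0.0/8 clear@8
  Q 229.128.0.125: descend 11100101100000000000 ; hops seen [H2,H2,H0] ; pick H0

== LOOKUPS ==
["H3","no-route","H0","H2","H0","H2","H3","H0","H3","H2","H0","H5","H0","H3","H3","H0","H2","H0"]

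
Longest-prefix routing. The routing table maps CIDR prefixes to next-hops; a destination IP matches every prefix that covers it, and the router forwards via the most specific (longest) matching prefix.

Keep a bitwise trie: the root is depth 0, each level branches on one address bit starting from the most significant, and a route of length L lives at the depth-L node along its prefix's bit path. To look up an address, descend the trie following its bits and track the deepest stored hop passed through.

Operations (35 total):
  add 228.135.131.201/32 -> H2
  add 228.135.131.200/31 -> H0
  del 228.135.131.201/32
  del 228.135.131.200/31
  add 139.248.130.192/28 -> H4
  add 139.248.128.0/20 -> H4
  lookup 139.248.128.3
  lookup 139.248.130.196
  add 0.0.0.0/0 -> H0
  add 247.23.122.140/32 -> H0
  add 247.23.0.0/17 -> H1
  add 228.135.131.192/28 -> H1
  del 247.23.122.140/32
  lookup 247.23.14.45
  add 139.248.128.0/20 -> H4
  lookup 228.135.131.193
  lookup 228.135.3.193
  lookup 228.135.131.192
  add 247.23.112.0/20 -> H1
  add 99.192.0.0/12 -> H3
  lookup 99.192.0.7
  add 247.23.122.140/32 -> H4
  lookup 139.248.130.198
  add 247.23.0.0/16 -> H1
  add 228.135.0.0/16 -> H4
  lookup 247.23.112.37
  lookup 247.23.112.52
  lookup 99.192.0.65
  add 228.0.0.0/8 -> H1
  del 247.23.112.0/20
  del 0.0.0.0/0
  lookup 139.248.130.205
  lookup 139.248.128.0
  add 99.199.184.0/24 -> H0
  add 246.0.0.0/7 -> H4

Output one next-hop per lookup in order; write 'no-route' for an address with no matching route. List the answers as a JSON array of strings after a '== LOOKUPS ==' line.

Trace:
  + 228.135.131.201/32 (H2) depth=32
  + 228.135.131.200/31 (H0) depth=31
  - 228.135.131.201/32 clear@32
  - 228.135.131.200/31 clear@31
  + 139.248.130.192/28 (H4) depth=28
  + 139.248.128.0/20 (H4) depth=20
  ? 139.248.128.3  path d0:-→d1:-→d2:-→d3:-→d4:-→d5:-→d6:-→d7:-→d8:-→d9:-→d10:-→d11:-→d12:-→d13:-→d14:-→d15:-→d16:-→d17:-→d18:-→d19:-→d20:H4→d21:-→d22:-  best=H4
  ? 139.248.130.196  path d0:-→d1:-→d2:-→d3:-→d4:-→d5:-→d6:-→d7:-→d8:-→d9:-→d10:-→d11:-→d12:-→d13:-→d14:-→d15:-→d16:-→d17:-→d18:-→d19:-→d20:H4→d21:-→d22:-→d23:-→d24:-→d25:-→d26:-→d27:-→d28:H4  best=H4
  + 0.0.0.0/0 (H0) depth=0
  + 247.23.122.140/32 (H0) depth=32
  + 247.23.0.0/17 (H1) depth=17
  + 228.135.131.192/28 (H1) depth=28
  - 247.23.122.140/32 clear@32
  ? 247.23.14.45  path d0:H0→d1:-→d2:-→d3:-→d4:-→d5:-→d6:-→d7:-→d8:-→d9:-→d10:-→d11:-→d12:-→d13:-→d14:-→d15:-→d16:-→d17:H1  best=H1
  + 139.248.128.0/20 (H4) depth=20
  ? 228.135.131.193  path d0:H0→d1:-→d2:-→d3:-→d4:-→d5:-→d6:-→d7:-→d8:-→d9:-→d10:-→d11:-→d12:-→d13:-→d14:-→d15:-→d16:-→d17:-→d18:-→d19:-→d20:-→d21:-→d22:-→d23:-→d24:-→d25:-→d26:-→d27:-→d28:H1  best=H1
  ? 228.135.3.193  path d0:H0→d1:-→d2:-→d3:-→d4:-→d5:-→d6:-→d7:-→d8:-→d9:-→d10:-→d11:-→d12:-→d13:-→d14:-→d15:-→d16:-  best=H0
  ? 228.135.131.192  path d0:H0→d1:-→d2:-→d3:-→d4:-→d5:-→d6:-→d7:-→d8:-→d9:-→d10:-→d11:-→d12:-→d13:-→d14:-→d15:-→d16:-→d17:-→d18:-→d19:-→d20:-→d21:-→d22:-→d23:-→d24:-→d25:-→d26:-→d27:-→d28:H1  best=H1
  + 247.23.112.0/20 (H1) depth=20
  + 99.192.0.0/12 (H3) depth=12
  ? 99.192.0.7  path d0:H0→d1:-→d2:-→d3:-→d4:-→d5:-→d6:-→d7:-→d8:-→d9:-→d10:-→d11:-→d12:H3  best=H3
  + 247.23.122.140/32 (H4) depth=32
  ? 139.248.130.198  path d0:H0→d1:-→d2:-→d3:-→d4:-→d5:-→d6:-→d7:-→d8:-→d9:-→d10:-→d11:-→d12:-→d13:-→d14:-→d15:-→d16:-→d17:-→d18:-→d19:-→d20:H4→d21:-→d22:-→d23:-→d24:-→d25:-→d26:-→d27:-→d28:H4  best=H4
  + 247.23.0.0/16 (H1) depth=16
  + 228.135.0.0/16 (H4) depth=16
  ? 247.23.112.37  path d0:H0→d1:-→d2:-→d3:-→d4:-→d5:-→d6:-→d7:-→d8:-→d9:-→d10:-→d11:-→d12:-→d13:-→d14:-→d15:-→d16:H1→d17:H1→d18:-→d19:-→d20:H1  best=H1
  ? 247.23.112.52  path d0:H0→d1:-→d2:-→d3:-→d4:-→d5:-→d6:-→d7:-→d8:-→d9:-→d10:-→d11:-→d12:-→d13:-→d14:-→d15:-→d16:H1→d17:H1→d18:-→d19:-→d20:H1  best=H1
  ? 99.192.0.65  path d0:H0→d1:-→d2:-→d3:-→d4:-→d5:-→d6:-→d7:-→d8:-→d9:-→d10:-→d11:-→d12:H3  best=H3
  + 228.0.0.0/8 (H1) depth=8
  - 247.23.112.0/20 clear@20
  - 0.0.0.0/0 clear@0
  ? 139.248.130.205  path d0:-→d1:-→d2:-→d3:-→d4:-→d5:-→d6:-→d7:-→d8:-→d9:-→d10:-→d11:-→d12:-→d13:-→d14:-→d15:-→d16:-→d17:-→d18:-→d19:-→d20:H4→d21:-→d22:-→d23:-→d24:-→d25:-→d26:-→d27:-→d28:H4  best=H4
  ? 139.248.128.0  path d0:-→d1:-→d2:-→d3:-→d4:-→d5:-→d6:-→d7:-→d8:-→d9:-→d10:-→d11:-→d12:-→d13:-→d14:-→d15:-→d16:-→d17:-→d18:-→d19:-→d20:H4→d21:-→d22:-  best=H4
  + 99.199.184.0/24 (H0) depth=24
  + 246.0.0.0/7 (H4) depth=7

== LOOKUPS ==
["H4","H4","H1","H1","H0","H1","H3","H4","H1","H1","H3","H4","H4"]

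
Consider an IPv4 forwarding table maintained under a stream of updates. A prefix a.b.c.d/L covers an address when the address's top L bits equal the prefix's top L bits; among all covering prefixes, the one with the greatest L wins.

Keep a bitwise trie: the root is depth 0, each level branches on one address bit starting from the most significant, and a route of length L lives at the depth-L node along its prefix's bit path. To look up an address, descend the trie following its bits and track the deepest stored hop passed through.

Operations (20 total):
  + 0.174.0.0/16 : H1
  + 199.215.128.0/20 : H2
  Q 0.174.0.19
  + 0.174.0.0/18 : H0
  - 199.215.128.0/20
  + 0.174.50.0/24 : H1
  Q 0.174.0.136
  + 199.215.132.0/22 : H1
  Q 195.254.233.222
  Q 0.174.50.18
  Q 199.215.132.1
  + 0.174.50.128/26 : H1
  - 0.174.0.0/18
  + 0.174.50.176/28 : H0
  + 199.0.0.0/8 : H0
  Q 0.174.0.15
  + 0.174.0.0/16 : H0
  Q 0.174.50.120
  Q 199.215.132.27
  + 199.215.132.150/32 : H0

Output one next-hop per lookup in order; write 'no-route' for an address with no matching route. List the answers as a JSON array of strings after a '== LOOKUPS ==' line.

Process each operation:
  + 0.174.0.0/16 (H1) depth=16
  + 199.215.128.0/20 (H2) depth=20
  Q 0.174.0.19: descend 0000000010101110 ; hops seen [H1] ; pick H1
  + 0.174.0.0/18 (H0) depth=18
  del 199.215.128.0/20 (clear depth 20)
  + 0.174.50.0/24 (H1) depth=24
  Q 0.174.0.136: descend 000000001010111000 ; hops seen [H1,H0] ; pick H0
  + 199.215.132.0/22 (H1) depth=22
  Q 195.254.233.222: descend 11000 ; hops seen [∅] ; pick no-route
  Q 0.174.50.18: descend 000000001010111000110010 ; hops seen [H1,H0,H1] ; pick H1
  Q 199.215.132.1: descend 1100011111010111100001 ; hops seen [H1] ; pick H1
  + 0.174.50.128/26 (H1) depth=26
  del 0.174.0.0/18 (clear depth 18)
  + 0.174.50.176/28 (H0) depth=28
  + 199.0.0.0/8 (H0) depth=8
  Q 0.174.0.15: descend 000000001010111000 ; hops seen [H1] ; pick H1
  + 0.174.0.0/16 (H0) depth=16
  Q 0.174.50.120: descend 000000001010111000110010 ; hops seen [H0,H1] ; pick H1
  Q 199.215.132.27: descend 1100011111010111100001 ; hops seen [H0,H1] ; pick H1
  + 199.215.132.150/32 (H0) depth=32

== LOOKUPS ==
["H1","H0","no-route","H1","H1","H1","H1","H1"]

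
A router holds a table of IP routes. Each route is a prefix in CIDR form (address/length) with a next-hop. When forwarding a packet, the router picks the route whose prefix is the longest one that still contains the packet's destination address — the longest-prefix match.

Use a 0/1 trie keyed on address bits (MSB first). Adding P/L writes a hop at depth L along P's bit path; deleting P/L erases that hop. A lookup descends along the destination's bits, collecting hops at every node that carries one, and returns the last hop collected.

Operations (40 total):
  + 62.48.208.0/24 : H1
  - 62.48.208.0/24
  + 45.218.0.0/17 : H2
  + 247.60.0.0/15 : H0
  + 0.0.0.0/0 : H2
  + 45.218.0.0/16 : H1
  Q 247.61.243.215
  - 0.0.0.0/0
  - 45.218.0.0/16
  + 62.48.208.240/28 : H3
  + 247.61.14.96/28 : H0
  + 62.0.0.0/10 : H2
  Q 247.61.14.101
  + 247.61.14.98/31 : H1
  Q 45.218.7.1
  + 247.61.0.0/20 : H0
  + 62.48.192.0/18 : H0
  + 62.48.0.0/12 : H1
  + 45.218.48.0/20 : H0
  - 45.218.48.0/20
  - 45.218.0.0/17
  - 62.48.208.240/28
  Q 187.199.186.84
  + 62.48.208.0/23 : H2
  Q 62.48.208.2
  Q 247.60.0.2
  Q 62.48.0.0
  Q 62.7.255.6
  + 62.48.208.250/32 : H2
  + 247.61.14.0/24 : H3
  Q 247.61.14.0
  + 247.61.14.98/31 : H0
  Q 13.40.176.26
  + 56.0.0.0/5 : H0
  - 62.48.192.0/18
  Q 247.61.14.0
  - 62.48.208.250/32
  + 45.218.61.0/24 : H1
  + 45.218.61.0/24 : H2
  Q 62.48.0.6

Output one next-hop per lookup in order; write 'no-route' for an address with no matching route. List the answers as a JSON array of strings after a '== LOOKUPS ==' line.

Trace:
  add 62.48.208.0/24 -> H1 at depth 24
  del 62.48.208.0/24 (clear depth 24)
  add 45.218.0.0/17 -> H2 at depth 17
  add 247.60.0.0/15 -> H0 at depth 15
  add 0.0.0.0/0 -> H2 at depth 0
  add 45.218.0.0/16 -> H1 at depth 16
  lookup 247.61.243.215: bits 111101110011110 walk d0:H2→d1:-→d2:-→d3:-→d4:-→d5:-→d6:-→d7:-→d8:-→d9:-→d10:-→d11:-→d12:-→d13:-→d14:-→d15:H0 -> H0
  del 0.0.0.0/0 (clear depth 0)
  del 45.218.0.0/16 (clear depth 16)
  add 62.48.208.240/28 -> H3 at depth 28
  add 247.61.14.96/28 -> H0 at depth 28
  add 62.0.0.0/10 -> H2 at depth 10
  lookup 247.61.14.101: bits 1111011100111101000011100110 walk d0:-→d1:-→d2:-→d3:-→d4:-→d5:-→d6:-→d7:-→d8:-→d9:-→d10:-→d11:-→d12:-→d13:-→d14:-→d15:H0→d16:-→d17:-→d18:-→d19:-→d20:-→d21:-→d22:-→d23:-→d24:-→d25:-→d26:-→d27:-→d28:H0 -> H0
  add 247.61.14.98/31 -> H1 at depth 31
  lookup 45.218.7.1: bits 00101101110110100 walk d0:-→d1:-→d2:-→d3:-→d4:-→d5:-→d6:-→d7:-→d8:-→d9:-→d10:-→d11:-→d12:-→d13:-→d14:-→d15:-→d16:-→d17:H2 -> H2
  add 247.61.0.0/20 -> H0 at depth 20
  add 62.48.192.0/18 -> H0 at depth 18
  add 62.48.0.0/12 -> H1 at depth 12
  add 45.218.48.0/20 -> H0 at depth 20
  del 45.218.48.0/20 (clear depth 20)
  del 45.218.0.0/17 (clear depth 17)
  del 62.48.208.240/28 (clear depth 28)
  lookup 187.199.186.84: bits 1 walk d0:-→d1:- -> no-route
  add 62.48.208.0/23 -> H2 at depth 23
  lookup 62.48.208.2: bits 001111100011000011010000 walk d0:-→d1:-→d2:-→d3:-→d4:-→d5:-→d6:-→d7:-→d8:-→d9:-→d10:H2→d11:-→d12:H1→d13:-→d14:-→d15:-→d16:-→d17:-→d18:H0→d19:-→d20:-→d21:-→d22:-→d23:H2→d24:- -> H2
  lookup 247.60.0.2: bits 111101110011110 walk d0:-→d1:-→d2:-→d3:-→d4:-→d5:-→d6:-→d7:-→d8:-→d9:-→d10:-→d11:-→d12:-→d13:-→d14:-→d15:H0 -> H0
  lookup 62.48.0.0: bits 0011111000110000 walk d0:-→d1:-→d2:-→d3:-→d4:-→d5:-→d6:-→d7:-→d8:-→d9:-→d10:H2→d11:-→d12:H1→d13:-→d14:-→d15:-→d16:- -> H1
  lookup 62.7.255.6: bits 0011111000 walk d0:-→d1:-→d2:-→d3:-→d4:-→d5:-→d6:-→d7:-→d8:-→d9:-→d10:H2 -> H2
  add 62.48.208.250/32 -> H2 at depth 32
  add 247.61.14.0/24 -> H3 at depth 24
  lookup 247.61.14.0: bits 1111011100111101000011100 walk d0:-→d1:-→d2:-→d3:-→d4:-→d5:-→d6:-→d7:-→d8:-→d9:-→d10:-→d11:-→d12:-→d13:-→d14:-→d15:H0→d16:-→d17:-→d18:-→d19:-→d20:H0→d21:-→d22:-→d23:-→d24:H3→d25:- -> H3
  add 247.61.14.98/31 -> H0 at depth 31
  lookup 13.40.176.26: bits 00 walk d0:-→d1:-→d2:- -> no-route
  add 56.0.0.0/5 -> H0 at depth 5
  del 62.48.192.0/18 (clear depth 18)
  lookup 247.61.14.0: bits 1111011100111101000011100 walk d0:-→d1:-→d2:-→d3:-→d4:-→d5:-→d6:-→d7:-→d8:-→d9:-→d10:-→d11:-→d12:-→d13:-→d14:-→d15:H0→d16:-→d17:-→d18:-→d19:-→d20:H0→d21:-→d22:-→d23:-→d24:H3→d25:- -> H3
  del 62.48.208.250/32 (clear depth 32)
  add 45.218.61.0/24 -> H1 at depth 24
  add 45.218.61.0/24 -> H2 at depth 24
  lookup 62.48.0.6: bits 0011111000110000 walk d0:-→d1:-→d2:-→d3:-→d4:-→d5:H0→d6:-→d7:-→d8:-→d9:-→d10:H2→d11:-→d12:H1→d13:-→d14:-→d15:-→d16:- -> H1

== LOOKUPS ==
["H0","H0","H2","no-route","H2","H0","H1","H2","H3","no-route","H3","H1"]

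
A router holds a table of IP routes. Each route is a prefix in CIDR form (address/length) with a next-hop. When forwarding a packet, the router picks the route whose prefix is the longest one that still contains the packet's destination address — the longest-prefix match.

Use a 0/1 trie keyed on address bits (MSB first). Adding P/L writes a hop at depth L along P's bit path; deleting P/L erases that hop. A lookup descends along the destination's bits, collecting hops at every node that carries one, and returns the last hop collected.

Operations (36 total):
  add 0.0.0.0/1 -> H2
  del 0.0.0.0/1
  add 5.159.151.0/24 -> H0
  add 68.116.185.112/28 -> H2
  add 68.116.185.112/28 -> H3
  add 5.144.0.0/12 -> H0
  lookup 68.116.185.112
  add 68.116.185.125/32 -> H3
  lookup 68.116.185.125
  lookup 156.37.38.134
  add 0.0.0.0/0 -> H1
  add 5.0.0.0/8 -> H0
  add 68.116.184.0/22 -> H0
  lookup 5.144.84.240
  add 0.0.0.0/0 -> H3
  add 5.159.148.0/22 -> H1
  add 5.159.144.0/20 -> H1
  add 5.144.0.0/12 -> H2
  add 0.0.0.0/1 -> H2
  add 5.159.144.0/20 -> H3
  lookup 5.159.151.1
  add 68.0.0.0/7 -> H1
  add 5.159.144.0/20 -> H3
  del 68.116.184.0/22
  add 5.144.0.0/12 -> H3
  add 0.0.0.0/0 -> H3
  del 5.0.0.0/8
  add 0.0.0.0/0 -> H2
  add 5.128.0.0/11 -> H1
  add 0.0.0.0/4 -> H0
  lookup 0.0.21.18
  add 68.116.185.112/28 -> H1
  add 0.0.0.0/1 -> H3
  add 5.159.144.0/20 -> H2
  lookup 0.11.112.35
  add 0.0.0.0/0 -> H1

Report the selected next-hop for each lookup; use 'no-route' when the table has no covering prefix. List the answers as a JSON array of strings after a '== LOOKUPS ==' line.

Apply in order:
  + 0.0.0.0/1 (H2) depth=1
  del 0.0.0.0/1 (clear depth 1)
  + 5.159.151.0/24 (H0) depth=24
  + 68.116.185.112/28 (H2) depth=28
  + 68.116.185.112/28 (H3) depth=28
  + 5.144.0.0/12 (H0) depth=12
  ? 68.116.185.112  path d0:-→d1:-→d2:-→d3:-→d4:-→d5:-→d6:-→d7:-→d8:-→d9:-→d10:-→d11:-→d12:-→d13:-→d14:-→d15:-→d16:-→d17:-→d18:-→d19:-→d20:-→d21:-→d22:-→d23:-→d24:-→d25:-→d26:-→d27:-→d28:H3  best=H3
  + 68.116.185.125/32 (H3) depth=32
  ? 68.116.185.125  path d0:-→d1:-→d2:-→d3:-→d4:-→d5:-→d6:-→d7:-→d8:-→d9:-→d10:-→d11:-→d12:-→d13:-→d14:-→d15:-→d16:-→d17:-→d18:-→d19:-→d20:-→d21:-→d22:-→d23:-→d24:-→d25:-→d26:-→d27:-→d28:H3→d29:-→d30:-→d31:-→d32:H3  best=H3
  ? 156.37.38.134  path d0:-  best=no-route
  + 0.0.0.0/0 (H1) depth=0
  + 5.0.0.0/8 (H0) depth=8
  + 68.116.184.0/22 (H0) depth=22
  ? 5.144.84.240  path d0:H1→d1:-→d2:-→d3:-→d4:-→d5:-→d6:-→d7:-→d8:H0→d9:-→d10:-→d11:-→d12:H0  best=H0
  + 0.0.0.0/0 (H3) depth=0
  + 5.159.148.0/22 (H1) depth=22
  + 5.159.144.0/20 (H1) depth=20
  + 5.144.0.0/12 (H2) depth=12
  + 0.0.0.0/1 (H2) depth=1
  + 5.159.144.0/20 (H3) depth=20
  ? 5.159.151.1  path d0:H3→d1:H2→d2:-→d3:-→d4:-→d5:-→d6:-→d7:-→d8:H0→d9:-→d10:-→d11:-→d12:H2→d13:-→d14:-→d15:-→d16:-→d17:-→d18:-→d19:-→d20:H3→d21:-→d22:H1→d23:-→d24:H0  best=H0
  + 68.0.0.0/7 (H1) depth=7
  + 5.159.144.0/20 (H3) depth=20
  del 68.116.184.0/22 (clear depth 22)
  + 5.144.0.0/12 (H3) depth=12
  + 0.0.0.0/0 (H3) depth=0
  del 5.0.0.0/8 (clear depth 8)
  + 0.0.0.0/0 (H2) depth=0
  + 5.128.0.0/11 (H1) depth=11
  + 0.0.0.0/4 (H0) depth=4
  ? 0.0.21.18  path d0:H2→d1:H2→d2:-→d3:-→d4:H0→d5:-  best=H0
  + 68.116.185.112/28 (H1) depth=28
  + 0.0.0.0/1 (H3) depth=1
  + 5.159.144.0/20 (H2) depth=20
  ? 0.11.112.35  path d0:H2→d1:H3→d2:-→d3:-→d4:H0→d5:-  best=H0
  + 0.0.0.0/0 (H1) depth=0

== LOOKUPS ==
["H3","H3","no-route","H0","H0","H0","H0"]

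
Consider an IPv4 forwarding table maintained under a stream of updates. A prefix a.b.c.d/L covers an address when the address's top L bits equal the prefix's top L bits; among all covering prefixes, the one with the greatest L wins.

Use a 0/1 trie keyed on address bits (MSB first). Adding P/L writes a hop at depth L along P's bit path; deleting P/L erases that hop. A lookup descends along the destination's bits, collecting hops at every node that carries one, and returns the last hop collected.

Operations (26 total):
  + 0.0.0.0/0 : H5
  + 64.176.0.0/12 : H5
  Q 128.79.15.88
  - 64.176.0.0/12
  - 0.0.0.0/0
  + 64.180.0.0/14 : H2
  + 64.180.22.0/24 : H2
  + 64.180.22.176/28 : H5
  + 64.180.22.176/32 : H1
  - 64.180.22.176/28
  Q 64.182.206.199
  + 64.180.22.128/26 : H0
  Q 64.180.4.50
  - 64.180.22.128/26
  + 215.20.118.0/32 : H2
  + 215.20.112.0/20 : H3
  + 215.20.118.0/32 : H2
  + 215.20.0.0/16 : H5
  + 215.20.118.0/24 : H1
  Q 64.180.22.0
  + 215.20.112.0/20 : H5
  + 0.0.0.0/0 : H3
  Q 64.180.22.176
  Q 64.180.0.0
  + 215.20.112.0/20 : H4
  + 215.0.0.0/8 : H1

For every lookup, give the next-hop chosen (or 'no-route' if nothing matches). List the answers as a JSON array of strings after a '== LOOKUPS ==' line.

Trace:
  + 0.0.0.0/0 (H5) depth=0
  + 64.176.0.0/12 (H5) depth=12
  ? 128.79.15.88  path d0:H5  best=H5
  del 64.176.0.0/12 (clear depth 12)
  del 0.0.0.0/0 (clear depth 0)
  + 64.180.0.0/14 (H2) depth=14
  + 64.180.22.0/24 (H2) depth=24
  + 64.180.22.176/28 (H5) depth=28
  + 64.180.22.176/32 (H1) depth=32
  del 64.180.22.176/28 (clear depth 28)
  ? 64.182.206.199  path d0:-→d1:-→d2:-→d3:-→d4:-→d5:-→d6:-→d7:-→d8:-→d9:-→d10:-→d11:-→d12:-→d13:-→d14:H2  best=H2
  + 64.180.22.128/26 (H0) depth=26
  ? 64.180.4.50  path d0:-→d1:-→d2:-→d3:-→d4:-→d5:-→d6:-→d7:-→d8:-→d9:-→d10:-→d11:-→d12:-→d13:-→d14:H2→d15:-→d16:-→d17:-→d18:-→d19:-  best=H2
  del 64.180.22.128/26 (clear depth 26)
  + 215.20.118.0/32 (H2) depth=32
  + 215.20.112.0/20 (H3) depth=20
  + 215.20.118.0/32 (H2) depth=32
  + 215.20.0.0/16 (H5) depth=16
  + 215.20.118.0/24 (H1) depth=24
  ? 64.180.22.0  path d0:-→d1:-→d2:-→d3:-→d4:-→d5:-→d6:-→d7:-→d8:-→d9:-→d10:-→d11:-→d12:-→d13:-→d14:H2→d15:-→d16:-→d17:-→d18:-→d19:-→d20:-→d21:-→d22:-→d23:-→d24:H2  best=H2
  + 215.20.112.0/20 (H5) depth=20
  + 0.0.0.0/0 (H3) depth=0
  ? 64.180.22.176  path d0:H3→d1:-→d2:-→d3:-→d4:-→d5:-→d6:-→d7:-→d8:-→d9:-→d10:-→d11:-→d12:-→d13:-→d14:H2→d15:-→d16:-→d17:-→d18:-→d19:-→d20:-→d21:-→d22:-→d23:-→d24:H2→d25:-→d26:-→d27:-→d28:-→d29:-→d30:-→d31:-→d32:H1  best=H1
  ? 64.180.0.0  path d0:H3→d1:-→d2:-→d3:-→d4:-→d5:-→d6:-→d7:-→d8:-→d9:-→d10:-→d11:-→d12:-→d13:-→d14:H2→d15:-→d16:-→d17:-→d18:-→d19:-  best=H2
  + 215.20.112.0/20 (H4) depth=20
  + 215.0.0.0/8 (H1) depth=8

== LOOKUPS ==
["H5","H2","H2","H2","H1","H2"]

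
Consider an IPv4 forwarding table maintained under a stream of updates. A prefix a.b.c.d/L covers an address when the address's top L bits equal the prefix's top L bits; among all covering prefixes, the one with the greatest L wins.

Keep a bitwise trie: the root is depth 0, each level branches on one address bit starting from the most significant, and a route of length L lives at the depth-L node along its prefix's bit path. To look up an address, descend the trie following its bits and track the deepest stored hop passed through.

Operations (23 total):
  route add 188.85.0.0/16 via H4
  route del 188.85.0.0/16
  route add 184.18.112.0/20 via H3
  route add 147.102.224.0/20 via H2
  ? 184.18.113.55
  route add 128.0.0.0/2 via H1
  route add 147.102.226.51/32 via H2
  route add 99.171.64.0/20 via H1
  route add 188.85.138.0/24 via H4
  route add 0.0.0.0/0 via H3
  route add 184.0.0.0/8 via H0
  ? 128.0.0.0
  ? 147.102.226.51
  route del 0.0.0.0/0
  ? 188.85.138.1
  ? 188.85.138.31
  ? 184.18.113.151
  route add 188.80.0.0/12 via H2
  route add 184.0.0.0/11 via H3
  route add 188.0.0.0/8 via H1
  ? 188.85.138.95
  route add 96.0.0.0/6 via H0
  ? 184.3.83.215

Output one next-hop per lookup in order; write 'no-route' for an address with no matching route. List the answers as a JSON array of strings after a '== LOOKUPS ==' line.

Process each operation:
  add 188.85.0.0/16 -> H4 at depth 16
  del 188.85.0.0/16 (clear depth 16)
  add 184.18.112.0/20 -> H3 at depth 20
  add 147.102.224.0/20 -> H2 at depth 20
  lookup 184.18.113.55: bits 10111000000100100111 walk d0:-→d1:-→d2:-→d3:-→d4:-→d5:-→d6:-→d7:-→d8:-→d9:-→d10:-→d11:-→d12:-→d13:-→d14:-→d15:-→d16:-→d17:-→d18:-→d19:-→d20:H3 -> H3
  add 128.0.0.0/2 -> H1 at depth 2
  add 147.102.226.51/32 -> H2 at depth 32
  add 99.171.64.0/20 -> H1 at depth 20
  add 188.85.138.0/24 -> H4 at depth 24
  add 0.0.0.0/0 -> H3 at depth 0
  add 184.0.0.0/8 -> H0 at depth 8
  lookup 128.0.0.0: bits 100 walk d0:H3→d1:-→d2:H1→d3:- -> H1
  lookup 147.102.226.51: bits 10010011011001101110001000110011 walk d0:H3→d1:-→d2:H1→d3:-→d4:-→d5:-→d6:-→d7:-→d8:-→d9:-→d10:-→d11:-→d12:-→d13:-→d14:-→d15:-→d16:-→d17:-→d18:-→d19:-→d20:H2→d21:-→d22:-→d23:-→d24:-→d25:-→d26:-→d27:-→d28:-→d29:-→d30:-→d31:-→d32:H2 -> H2
  del 0.0.0.0/0 (clear depth 0)
  lookup 188.85.138.1: bits 101111000101010110001010 walk d0:-→d1:-→d2:H1→d3:-→d4:-→d5:-→d6:-→d7:-→d8:-→d9:-→d10:-→d11:-→d12:-→d13:-→d14:-→d15:-→d16:-→d17:-→d18:-→d19:-→d20:-→d21:-→d22:-→d23:-→d24:H4 -> H4
  lookup 188.85.138.31: bits 101111000101010110001010 walk d0:-→d1:-→d2:H1→d3:-→d4:-→d5:-→d6:-→d7:-→d8:-→d9:-→d10:-→d11:-→d12:-→d13:-→d14:-→d15:-→d16:-→d17:-→d18:-→d19:-→d20:-→d21:-→d22:-→d23:-→d24:H4 -> H4
  lookup 184.18.113.151: bits 10111000000100100111 walk d0:-→d1:-→d2:H1→d3:-→d4:-→d5:-→d6:-→d7:-→d8:H0→d9:-→d10:-→d11:-→d12:-→d13:-→d14:-→d15:-→d16:-→d17:-→d18:-→d19:-→d20:H3 -> H3
  add 188.80.0.0/12 -> H2 at depth 12
  add 184.0.0.0/11 -> H3 at depth 11
  add 188.0.0.0/8 -> H1 at depth 8
  lookup 188.85.138.95: bits 101111000101010110001010 walk d0:-→d1:-→d2:H1→d3:-→d4:-→d5:-→d6:-→d7:-→d8:H1→d9:-→d10:-→d11:-→d12:H2→d13:-→d14:-→d15:-→d16:-→d17:-→d18:-→d19:-→d20:-→d21:-→d22:-→d23:-→d24:H4 -> H4
  add 96.0.0.0/6 -> H0 at depth 6
  lookup 184.3.83.215: bits 10111000000 walk d0:-→d1:-→d2:H1→d3:-→d4:-→d5:-→d6:-→d7:-→d8:H0→d9:-→d10:-→d11:H3 -> H3

== LOOKUPS ==
["H3","H1","H2","H4","H4","H3","H4","H3"]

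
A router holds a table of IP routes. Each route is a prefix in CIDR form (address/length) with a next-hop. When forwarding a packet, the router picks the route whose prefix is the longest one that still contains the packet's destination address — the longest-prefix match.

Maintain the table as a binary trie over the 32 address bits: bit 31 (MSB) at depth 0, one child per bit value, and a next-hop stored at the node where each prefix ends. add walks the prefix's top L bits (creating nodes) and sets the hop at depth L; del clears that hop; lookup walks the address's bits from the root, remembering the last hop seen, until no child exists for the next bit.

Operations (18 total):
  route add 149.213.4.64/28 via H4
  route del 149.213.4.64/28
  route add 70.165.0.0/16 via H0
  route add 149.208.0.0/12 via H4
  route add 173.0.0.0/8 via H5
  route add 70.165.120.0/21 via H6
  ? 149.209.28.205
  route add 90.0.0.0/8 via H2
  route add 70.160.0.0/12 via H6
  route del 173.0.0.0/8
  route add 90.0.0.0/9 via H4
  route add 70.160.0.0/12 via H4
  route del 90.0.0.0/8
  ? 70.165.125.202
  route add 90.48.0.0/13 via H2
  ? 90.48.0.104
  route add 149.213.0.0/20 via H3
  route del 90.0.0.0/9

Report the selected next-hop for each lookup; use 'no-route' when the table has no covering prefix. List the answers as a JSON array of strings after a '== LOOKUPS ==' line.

Trace:
  + 149.213.4.64/28 (H4) depth=28
  - 149.213.4.64/28 clear@28
  + 70.165.0.0/16 (H0) depth=16
  + 149.208.0.0/12 (H4) depth=12
  + 173.0.0.0/8 (H5) depth=8
  + 70.165.120.0/21 (H6) depth=21
  Q 149.209.28.205: descend 1001010111010 ; hops seen [H4] ; pick H4
  + 90.0.0.0/8 (H2) depth=8
  + 70.160.0.0/12 (H6) depth=12
  - 173.0.0.0/8 clear@8
  + 90.0.0.0/9 (H4) depth=9
  + 70.160.0.0/12 (H4) depth=12
  - 90.0.0.0/8 clear@8
  Q 70.165.125.202: descend 010001101010010101111 ; hops seen [H4,H0,H6] ; pick H6
  + 90.48.0.0/13 (H2) depth=13
  Q 90.48.0.104: descend 0101101000110 ; hops seen [H4,H2] ; pick H2
  + 149.213.0.0/20 (H3) depth=20
  - 90.0.0.0/9 clear@9

== LOOKUPS ==
["H4","H6","H2"]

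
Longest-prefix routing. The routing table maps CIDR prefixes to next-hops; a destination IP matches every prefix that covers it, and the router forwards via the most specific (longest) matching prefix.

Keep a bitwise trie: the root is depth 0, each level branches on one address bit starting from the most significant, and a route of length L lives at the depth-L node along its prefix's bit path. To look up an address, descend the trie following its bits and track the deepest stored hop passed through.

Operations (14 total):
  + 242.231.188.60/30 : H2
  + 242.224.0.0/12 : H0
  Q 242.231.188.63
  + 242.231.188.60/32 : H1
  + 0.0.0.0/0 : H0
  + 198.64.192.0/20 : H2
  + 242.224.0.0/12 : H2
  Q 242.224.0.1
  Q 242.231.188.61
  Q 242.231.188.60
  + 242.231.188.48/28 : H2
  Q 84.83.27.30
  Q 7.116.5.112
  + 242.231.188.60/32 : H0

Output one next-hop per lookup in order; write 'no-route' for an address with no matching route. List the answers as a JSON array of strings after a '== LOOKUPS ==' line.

Trace:
  + 242.231.188.60/30 (H2) depth=30
  + 242.224.0.0/12 (H0) depth=12
  Q 242.231.188.63: descend 111100101110011110111100001111 ; hops seen [H0,H2] ; pick H2
  + 242.231.188.60/32 (H1) depth=32
  + 0.0.0.0/0 (H0) depth=0
  + 198.64.192.0/20 (H2) depth=20
  + 242.224.0.0/12 (H2) depth=12
  Q 242.224.0.1: descend 1111001011100 ; hops seen [H0,H2] ; pick H2
  Q 242.231.188.61: descend 1111001011100111101111000011110 ; hops seen [H0,H2,H2] ; pick H2
  Q 242.231.188.60: descend 11110010111001111011110000111100 ; hops seen [H0,H2,H2,H1] ; pick H1
  + 242.231.188.48/28 (H2) depth=28
  Q 84.83.27.30: descend ε ; hops seen [H0] ; pick H0
  Q 7.116.5.112: descend ε ; hops seen [H0] ; pick H0
  + 242.231.188.60/32 (H0) depth=32

== LOOKUPS ==
["H2","H2","H2","H1","H0","H0"]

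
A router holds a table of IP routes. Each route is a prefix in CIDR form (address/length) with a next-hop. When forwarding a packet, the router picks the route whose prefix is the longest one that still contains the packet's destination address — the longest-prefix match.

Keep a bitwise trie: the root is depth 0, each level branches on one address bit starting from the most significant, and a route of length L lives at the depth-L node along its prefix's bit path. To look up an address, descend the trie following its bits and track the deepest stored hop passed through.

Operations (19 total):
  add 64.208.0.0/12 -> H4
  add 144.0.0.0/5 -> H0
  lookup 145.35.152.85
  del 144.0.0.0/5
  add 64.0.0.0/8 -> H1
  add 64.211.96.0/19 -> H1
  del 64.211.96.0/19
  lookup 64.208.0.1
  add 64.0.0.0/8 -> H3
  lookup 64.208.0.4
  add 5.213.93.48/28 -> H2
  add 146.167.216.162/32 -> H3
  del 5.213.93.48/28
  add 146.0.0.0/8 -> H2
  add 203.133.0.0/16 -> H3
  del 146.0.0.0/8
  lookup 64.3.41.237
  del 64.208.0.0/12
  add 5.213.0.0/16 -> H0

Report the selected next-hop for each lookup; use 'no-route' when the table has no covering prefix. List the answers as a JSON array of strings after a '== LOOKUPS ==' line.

Apply in order:
  add 64.208.0.0/12 -> H4 at depth 12
  add 144.0.0.0/5 -> H0 at depth 5
  Q 145.35.152.85: descend 10010 ; hops seen [H0] ; pick H0
  - 144.0.0.0/5 clear@5
  add 64.0.0.0/8 -> H1 at depth 8
  add 64.211.96.0/19 -> H1 at depth 19
  - 64.211.96.0/19 clear@19
  Q 64.208.0.1: descend 01000000110100 ; hops seen [H1,H4] ; pick H4
  add 64.0.0.0/8 -> H3 at depth 8
  Q 64.208.0.4: descend 01000000110100 ; hops seen [H3,H4] ; pick H4
  add 5.213.93.48/28 -> H2 at depth 28
  add 146.167.216.162/32 -> H3 at depth 32
  - 5.213.93.48/28 clear@28
  add 146.0.0.0/8 -> H2 at depth 8
  add 203.133.0.0/16 -> H3 at depth 16
  - 146.0.0.0/8 clear@8
  Q 64.3.41.237: descend 01000000 ; hops seen [H3] ; pick H3
  - 64.208.0.0/12 clear@12
  add 5.213.0.0/16 -> H0 at depth 16

== LOOKUPS ==
["H0","H4","H4","H3"]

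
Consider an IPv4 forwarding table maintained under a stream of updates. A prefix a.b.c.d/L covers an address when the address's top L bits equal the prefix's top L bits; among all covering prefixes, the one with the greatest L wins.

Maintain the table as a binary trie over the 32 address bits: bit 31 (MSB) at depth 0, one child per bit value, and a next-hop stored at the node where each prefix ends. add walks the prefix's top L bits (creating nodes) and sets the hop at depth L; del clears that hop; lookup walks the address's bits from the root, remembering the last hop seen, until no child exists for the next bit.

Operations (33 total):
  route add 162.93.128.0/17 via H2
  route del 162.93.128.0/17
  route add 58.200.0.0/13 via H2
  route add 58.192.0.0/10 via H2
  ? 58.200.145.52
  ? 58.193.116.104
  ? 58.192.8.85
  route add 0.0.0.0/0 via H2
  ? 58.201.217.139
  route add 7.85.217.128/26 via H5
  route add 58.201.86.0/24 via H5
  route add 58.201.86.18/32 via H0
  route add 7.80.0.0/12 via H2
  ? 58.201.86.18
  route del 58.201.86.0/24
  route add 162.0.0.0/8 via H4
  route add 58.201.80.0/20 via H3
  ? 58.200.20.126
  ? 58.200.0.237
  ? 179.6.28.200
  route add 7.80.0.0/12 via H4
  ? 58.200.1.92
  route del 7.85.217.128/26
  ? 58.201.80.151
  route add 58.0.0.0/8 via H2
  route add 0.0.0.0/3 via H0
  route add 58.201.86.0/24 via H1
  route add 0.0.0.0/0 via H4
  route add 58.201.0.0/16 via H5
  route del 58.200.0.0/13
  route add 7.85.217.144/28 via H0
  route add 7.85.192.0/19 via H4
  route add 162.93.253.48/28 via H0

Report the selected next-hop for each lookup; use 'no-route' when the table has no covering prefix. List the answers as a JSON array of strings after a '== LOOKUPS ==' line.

Trace:
  add 162.93.128.0/17 -> H2 at depth 17
  del 162.93.128.0/17 (clear depth 17)
  add 58.200.0.0/13 -> H2 at depth 13
  add 58.192.0.0/10 -> H2 at depth 10
  ? 58.200.145.52  path d0:-→d1:-→d2:-→d3:-→d4:-→d5:-→d6:-→d7:-→d8:-→d9:-→d10:H2→d11:-→d12:-→d13:H2  best=H2
  ? 58.193.116.104  path d0:-→d1:-→d2:-→d3:-→d4:-→d5:-→d6:-→d7:-→d8:-→d9:-→d10:H2→d11:-→d12:-  best=H2
  ? 58.192.8.85  path d0:-→d1:-→d2:-→d3:-→d4:-→d5:-→d6:-→d7:-→d8:-→d9:-→d10:H2→d11:-→d12:-  best=H2
  add 0.0.0.0/0 -> H2 at depth 0
  ? 58.201.217.139  path d0:H2→d1:-→d2:-→d3:-→d4:-→d5:-→d6:-→d7:-→d8:-→d9:-→d10:H2→d11:-→d12:-→d13:H2  best=H2
  add 7.85.217.128/26 -> H5 at depth 26
  add 58.201.86.0/24 -> H5 at depth 24
  add 58.201.86.18/32 -> H0 at depth 32
  add 7.80.0.0/12 -> H2 at depth 12
  ? 58.201.86.18  path d0:H2→d1:-→d2:-→d3:-→d4:-→d5:-→d6:-→d7:-→d8:-→d9:-→d10:H2→d11:-→d12:-→d13:H2→d14:-→d15:-→d16:-→d17:-→d18:-→d19:-→d20:-→d21:-→d22:-→d23:-→d24:H5→d25:-→d26:-→d27:-→d28:-→d29:-→d30:-→d31:-→d32:H0  best=H0
  del 58.201.86.0/24 (clear depth 24)
  add 162.0.0.0/8 -> H4 at depth 8
  add 58.201.80.0/20 -> H3 at depth 20
  ? 58.200.20.126  path d0:H2→d1:-→d2:-→d3:-→d4:-→d5:-→d6:-→d7:-→d8:-→d9:-→d10:H2→d11:-→d12:-→d13:H2→d14:-→d15:-  best=H2
  ? 58.200.0.237  path d0:H2→d1:-→d2:-→d3:-→d4:-→d5:-→d6:-→d7:-→d8:-→d9:-→d10:H2→d11:-→d12:-→d13:H2→d14:-→d15:-  best=H2
  ? 179.6.28.200  path d0:H2→d1:-→d2:-→d3:-  best=H2
  add 7.80.0.0/12 -> H4 at depth 12
  ? 58.200.1.92  path d0:H2→d1:-→d2:-→d3:-→d4:-→d5:-→d6:-→d7:-→d8:-→d9:-→d10:H2→d11:-→d12:-→d13:H2→d14:-→d15:-  best=H2
  del 7.85.217.128/26 (clear depth 26)
  ? 58.201.80.151  path d0:H2→d1:-→d2:-→d3:-→d4:-→d5:-→d6:-→d7:-→d8:-→d9:-→d10:H2→d11:-→d12:-→d13:H2→d14:-→d15:-→d16:-→d17:-→d18:-→d19:-→d20:H3→d21:-  best=H3
  add 58.0.0.0/8 -> H2 at depth 8
  add 0.0.0.0/3 -> H0 at depth 3
  add 58.201.86.0/24 -> H1 at depth 24
  add 0.0.0.0/0 -> H4 at depth 0
  add 58.201.0.0/16 -> H5 at depth 16
  del 58.200.0.0/13 (clear depth 13)
  add 7.85.217.144/28 -> H0 at depth 28
  add 7.85.192.0/19 -> H4 at depth 19
  add 162.93.253.48/28 -> H0 at depth 28

== LOOKUPS ==
["H2","H2","H2","H2","H0","H2","H2","H2","H2","H3"]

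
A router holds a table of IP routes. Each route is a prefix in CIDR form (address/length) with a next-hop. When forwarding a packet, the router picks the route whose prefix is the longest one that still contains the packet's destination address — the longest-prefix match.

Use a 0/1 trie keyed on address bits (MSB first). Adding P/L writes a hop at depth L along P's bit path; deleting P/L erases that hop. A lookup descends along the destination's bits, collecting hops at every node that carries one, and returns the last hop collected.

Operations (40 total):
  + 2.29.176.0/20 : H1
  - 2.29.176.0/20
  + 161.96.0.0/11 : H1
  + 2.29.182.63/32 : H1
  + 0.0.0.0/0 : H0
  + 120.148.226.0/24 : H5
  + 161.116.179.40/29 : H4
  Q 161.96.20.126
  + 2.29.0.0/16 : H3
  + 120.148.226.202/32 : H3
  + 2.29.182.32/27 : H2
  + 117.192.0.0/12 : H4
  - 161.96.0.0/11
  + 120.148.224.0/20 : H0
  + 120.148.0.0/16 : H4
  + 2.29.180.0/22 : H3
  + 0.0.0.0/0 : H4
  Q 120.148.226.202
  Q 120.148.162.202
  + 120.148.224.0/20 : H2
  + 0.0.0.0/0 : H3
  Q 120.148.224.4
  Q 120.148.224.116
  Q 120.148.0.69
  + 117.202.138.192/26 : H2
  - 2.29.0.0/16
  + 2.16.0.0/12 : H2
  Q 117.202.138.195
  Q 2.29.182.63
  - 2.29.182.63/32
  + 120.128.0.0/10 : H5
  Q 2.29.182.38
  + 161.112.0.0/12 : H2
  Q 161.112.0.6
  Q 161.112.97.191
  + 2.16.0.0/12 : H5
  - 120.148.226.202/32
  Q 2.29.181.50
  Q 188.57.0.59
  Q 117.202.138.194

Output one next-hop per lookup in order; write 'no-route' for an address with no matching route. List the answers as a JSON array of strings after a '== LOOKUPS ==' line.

Trace:
  add 2.29.176.0/20 -> H1 at depth 20
  del 2.29.176.0/20 (clear depth 20)
  add 161.96.0.0/11 -> H1 at depth 11
  add 2.29.182.63/32 -> H1 at depth 32
  add 0.0.0.0/0 -> H0 at depth 0
  add 120.148.226.0/24 -> H5 at depth 24
  add 161.116.179.40/29 -> H4 at depth 29
  ? 161.96.20.126  path d0:H0→d1:-→d2:-→d3:-→d4:-→d5:-→d6:-→d7:-→d8:-→d9:-→d10:-→d11:H1  best=H1
  add 2.29.0.0/16 -> H3 at depth 16
  add 120.148.226.202/32 -> H3 at depth 32
  add 2.29.182.32/27 -> H2 at depth 27
  add 117.192.0.0/12 -> H4 at depth 12
  del 161.96.0.0/11 (clear depth 11)
  add 120.148.224.0/20 -> H0 at depth 20
  add 120.148.0.0/16 -> H4 at depth 16
  add 2.29.180.0/22 -> H3 at depth 22
  add 0.0.0.0/0 -> H4 at depth 0
  ? 120.148.226.202  path d0:H4→d1:-→d2:-→d3:-→d4:-→d5:-→d6:-→d7:-→d8:-→d9:-→d10:-→d11:-→d12:-→d13:-→d14:-→d15:-→d16:H4→d17:-→d18:-→d19:-→d20:H0→d21:-→d22:-→d23:-→d24:H5→d25:-→d26:-→d27:-→d28:-→d29:-→d30:-→d31:-→d32:H3  best=H3
  ? 120.148.162.202  path d0:H4→d1:-→d2:-→d3:-→d4:-→d5:-→d6:-→d7:-→d8:-→d9:-→d10:-→d11:-→d12:-→d13:-→d14:-→d15:-→d16:H4→d17:-  best=H4
  add 120.148.224.0/20 -> H2 at depth 20
  add 0.0.0.0/0 -> H3 at depth 0
  ? 120.148.224.4  path d0:H3→d1:-→d2:-→d3:-→d4:-→d5:-→d6:-→d7:-→d8:-→d9:-→d10:-→d11:-→d12:-→d13:-→d14:-→d15:-→d16:H4→d17:-→d18:-→d19:-→d20:H2→d21:-→d22:-  best=H2
  ? 120.148.224.116  path d0:H3→d1:-→d2:-→d3:-→d4:-→d5:-→d6:-→d7:-→d8:-→d9:-→d10:-→d11:-→d12:-→d13:-→d14:-→d15:-→d16:H4→d17:-→d18:-→d19:-→d20:H2→d21:-→d22:-  best=H2
  ? 120.148.0.69  path d0:H3→d1:-→d2:-→d3:-→d4:-→d5:-→d6:-→d7:-→d8:-→d9:-→d10:-→d11:-→d12:-→d13:-→d14:-→d15:-→d16:H4  best=H4
  add 117.202.138.192/26 -> H2 at depth 26
  del 2.29.0.0/16 (clear depth 16)
  add 2.16.0.0/12 -> H2 at depth 12
  ? 117.202.138.195  path d0:H3→d1:-→d2:-→d3:-→d4:-→d5:-→d6:-→d7:-→d8:-→d9:-→d10:-→d11:-→d12:H4→d13:-→d14:-→d15:-→d16:-→d17:-→d18:-→d19:-→d20:-→d21:-→d22:-→d23:-→d24:-→d25:-→d26:H2  best=H2
  ? 2.29.182.63  path d0:H3→d1:-→d2:-→d3:-→d4:-→d5:-→d6:-→d7:-→d8:-→d9:-→d10:-→d11:-→d12:H2→d13:-→d14:-→d15:-→d16:-→d17:-→d18:-→d19:-→d20:-→d21:-→d22:H3→d23:-→d24:-→d25:-→d26:-→d27:H2→d28:-→d29:-→d30:-→d31:-→d32:H1  best=H1
  del 2.29.182.63/32 (clear depth 32)
  add 120.128.0.0/10 -> H5 at depth 10
  ? 2.29.182.38  path d0:H3→d1:-→d2:-→d3:-→d4:-→d5:-→d6:-→d7:-→d8:-→d9:-→d10:-→d11:-→d12:H2→d13:-→d14:-→d15:-→d16:-→d17:-→d18:-→d19:-→d20:-→d21:-→d22:H3→d23:-→d24:-→d25:-→d26:-→d27:H2  best=H2
  add 161.112.0.0/12 -> H2 at depth 12
  ? 161.112.0.6  path d0:H3→d1:-→d2:-→d3:-→d4:-→d5:-→d6:-→d7:-→d8:-→d9:-→d10:-→d11:-→d12:H2→d13:-  best=H2
  ? 161.112.97.191  path d0:H3→d1:-→d2:-→d3:-→d4:-→d5:-→d6:-→d7:-→d8:-→d9:-→d10:-→d11:-→d12:H2→d13:-  best=H2
  add 2.16.0.0/12 -> H5 at depth 12
  del 120.148.226.202/32 (clear depth 32)
  ? 2.29.181.50  path d0:H3→d1:-→d2:-→d3:-→d4:-→d5:-→d6:-→d7:-→d8:-→d9:-→d10:-→d11:-→d12:H5→d13:-→d14:-→d15:-→d16:-→d17:-→d18:-→d19:-→d20:-→d21:-→d22:H3  best=H3
  ? 188.57.0.59  path d0:H3→d1:-→d2:-→d3:-  best=H3
  ? 117.202.138.194  path d0:H3→d1:-→d2:-→d3:-→d4:-→d5:-→d6:-→d7:-→d8:-→d9:-→d10:-→d11:-→d12:H4→d13:-→d14:-→d15:-→d16:-→d17:-→d18:-→d19:-→d20:-→d21:-→d22:-→d23:-→d24:-→d25:-→d26:H2  best=H2

== LOOKUPS ==
["H1","H3","H4","H2","H2","H4","H2","H1","H2","H2","H2","H3","H3","H2"]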